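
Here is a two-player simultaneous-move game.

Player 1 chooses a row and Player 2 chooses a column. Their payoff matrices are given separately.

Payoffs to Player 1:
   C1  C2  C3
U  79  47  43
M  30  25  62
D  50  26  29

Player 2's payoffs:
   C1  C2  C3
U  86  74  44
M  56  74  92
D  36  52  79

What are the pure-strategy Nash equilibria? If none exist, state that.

(U, C1): Player 1 gets 79, best alternative 50; Player 2 gets 86, best alternative 74. No profitable deviation — NE.
(U, C2): Player 2 can switch to C1 (74 → 86). Not NE.
(U, C3): Player 1 can switch to M (43 → 62). Not NE.
(M, C1): Player 1 can switch to U (30 → 79). Not NE.
(M, C2): Player 1 can switch to U (25 → 47). Not NE.
(M, C3): Player 1 gets 62, best alternative 43; Player 2 gets 92, best alternative 74. No profitable deviation — NE.
(D, C1): Player 1 can switch to U (50 → 79). Not NE.
(D, C2): Player 1 can switch to U (26 → 47). Not NE.
(D, C3): Player 1 can switch to U (29 → 43). Not NE.

The pure Nash equilibria are (U, C1) and (M, C3).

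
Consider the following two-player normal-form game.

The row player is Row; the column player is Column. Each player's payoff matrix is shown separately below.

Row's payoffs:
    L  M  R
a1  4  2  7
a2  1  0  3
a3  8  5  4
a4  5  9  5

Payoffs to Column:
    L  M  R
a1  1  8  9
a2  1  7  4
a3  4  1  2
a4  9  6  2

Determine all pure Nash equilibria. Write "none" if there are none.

For each strategy profile, look for a profitable unilateral deviation.
(a1, L): Row can switch to a3 (4 → 8). Not NE.
(a1, M): Row can switch to a3 (2 → 5). Not NE.
(a1, R): Row gets 7, best alternative 5; Column gets 9, best alternative 8. No profitable deviation — NE.
(a2, L): Row can switch to a1 (1 → 4). Not NE.
(a2, M): Row can switch to a1 (0 → 2). Not NE.
(a2, R): Row can switch to a1 (3 → 7). Not NE.
(a3, L): Row gets 8, best alternative 5; Column gets 4, best alternative 2. No profitable deviation — NE.
(a3, M): Row can switch to a4 (5 → 9). Not NE.
(a3, R): Row can switch to a1 (4 → 7). Not NE.
(a4, L): Row can switch to a3 (5 → 8). Not NE.
(a4, M): Column can switch to L (6 → 9). Not NE.
(a4, R): Row can switch to a1 (5 → 7). Not NE.

Pure-strategy Nash equilibria: (a1, R), (a3, L)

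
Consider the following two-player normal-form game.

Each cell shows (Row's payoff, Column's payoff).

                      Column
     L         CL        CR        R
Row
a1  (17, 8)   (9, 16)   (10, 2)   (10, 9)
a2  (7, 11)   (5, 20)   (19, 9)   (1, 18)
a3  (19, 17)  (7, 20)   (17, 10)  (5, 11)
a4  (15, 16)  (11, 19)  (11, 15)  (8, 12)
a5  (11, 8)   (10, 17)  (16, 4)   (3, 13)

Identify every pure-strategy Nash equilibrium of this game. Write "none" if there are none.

Check each profile: it is a Nash equilibrium iff no player can strictly gain by switching unilaterally.
(a1, L): Row can switch to a3 (17 → 19). Not NE.
(a1, CL): Row can switch to a4 (9 → 11). Not NE.
(a1, CR): Row can switch to a2 (10 → 19). Not NE.
(a1, R): Column can switch to CL (9 → 16). Not NE.
(a2, L): Row can switch to a1 (7 → 17). Not NE.
(a2, CL): Row can switch to a1 (5 → 9). Not NE.
(a2, CR): Column can switch to L (9 → 11). Not NE.
(a2, R): Row can switch to a1 (1 → 10). Not NE.
(a4, CL): Row gets 11, best alternative 10; Column gets 19, best alternative 16. No profitable deviation — NE.
(The remaining 11 profiles each have a profitable deviation by the same check.)

(a4, CL)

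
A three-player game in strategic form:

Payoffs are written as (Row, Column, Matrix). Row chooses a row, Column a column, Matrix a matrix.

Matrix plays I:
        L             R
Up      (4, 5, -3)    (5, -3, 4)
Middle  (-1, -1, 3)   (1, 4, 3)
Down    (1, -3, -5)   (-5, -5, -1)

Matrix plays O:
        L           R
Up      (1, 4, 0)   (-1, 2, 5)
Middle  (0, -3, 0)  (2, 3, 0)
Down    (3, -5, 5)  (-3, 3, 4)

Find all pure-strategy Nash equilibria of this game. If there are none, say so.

(Up, L, I): Matrix can switch to O (-3 → 0). Not NE.
(Up, L, O): Row can switch to Down (1 → 3). Not NE.
(Up, R, I): Column can switch to L (-3 → 5). Not NE.
(Up, R, O): Row can switch to Middle (-1 → 2). Not NE.
(Middle, L, I): Row can switch to Up (-1 → 4). Not NE.
(Middle, L, O): Row can switch to Up (0 → 1). Not NE.
(Middle, R, I): Row can switch to Up (1 → 5). Not NE.
(Middle, R, O): Matrix can switch to I (0 → 3). Not NE.
(Down, L, I): Row can switch to Up (1 → 4). Not NE.
(Down, L, O): Column can switch to R (-5 → 3). Not NE.
(The remaining 2 profiles each have a profitable deviation by the same check.)

No pure-strategy Nash equilibrium.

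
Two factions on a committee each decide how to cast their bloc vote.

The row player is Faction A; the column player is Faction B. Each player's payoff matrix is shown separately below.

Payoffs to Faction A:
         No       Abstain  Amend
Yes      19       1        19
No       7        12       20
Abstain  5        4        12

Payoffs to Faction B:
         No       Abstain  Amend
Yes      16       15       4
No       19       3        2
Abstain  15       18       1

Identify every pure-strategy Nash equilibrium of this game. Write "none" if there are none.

Pure NE: (Yes, No)

(Yes, No): Faction A gets 19, best alternative 7; Faction B gets 16, best alternative 15. No profitable deviation — NE.
(Yes, Abstain): Faction A can switch to No (1 → 12). Not NE.
(Yes, Amend): Faction A can switch to No (19 → 20). Not NE.
(No, No): Faction A can switch to Yes (7 → 19). Not NE.
(No, Abstain): Faction B can switch to No (3 → 19). Not NE.
(No, Amend): Faction B can switch to No (2 → 19). Not NE.
(Abstain, No): Faction A can switch to Yes (5 → 19). Not NE.
(Abstain, Abstain): Faction A can switch to No (4 → 12). Not NE.
(Abstain, Amend): Faction A can switch to Yes (12 → 19). Not NE.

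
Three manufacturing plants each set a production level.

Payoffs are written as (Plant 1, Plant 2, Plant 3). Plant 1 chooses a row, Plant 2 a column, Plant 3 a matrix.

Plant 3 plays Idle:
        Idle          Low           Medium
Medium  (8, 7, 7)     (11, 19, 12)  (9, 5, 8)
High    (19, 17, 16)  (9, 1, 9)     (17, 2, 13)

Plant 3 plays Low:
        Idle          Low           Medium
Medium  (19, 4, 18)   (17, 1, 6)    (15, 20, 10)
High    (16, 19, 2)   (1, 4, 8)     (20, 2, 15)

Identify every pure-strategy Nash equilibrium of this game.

The pure Nash equilibria are (Medium, Low, Idle), (High, Idle, Idle).

For each player, find the best response to each opponent profile; mutual best responses are the pure NE.
Plant 1 against (Idle, Idle): payoffs 8, 19 → best response High.
Plant 1 against (Idle, Low): payoffs 19, 16 → best response Medium.
Plant 1 against (Low, Idle): payoffs 11, 9 → best response Medium.
Plant 1 against (Low, Low): payoffs 17, 1 → best response Medium.
Plant 1 against (Medium, Idle): payoffs 9, 17 → best response High.
Plant 1 against (Medium, Low): payoffs 15, 20 → best response High.
Plant 2 against (Medium, Idle): payoffs 7, 19, 5 → best response Low.
Plant 2 against (Medium, Low): payoffs 4, 1, 20 → best response Medium.
Plant 2 against (High, Idle): payoffs 17, 1, 2 → best response Idle.
Plant 2 against (High, Low): payoffs 19, 4, 2 → best response Idle.
Plant 3 against (Medium, Idle): payoffs 7, 18 → best response Low.
Plant 3 against (Medium, Low): payoffs 12, 6 → best response Idle.
Plant 3 against (Medium, Medium): payoffs 8, 10 → best response Low.
Plant 3 against (High, Idle): payoffs 16, 2 → best response Idle.
Plant 3 against (High, Low): payoffs 9, 8 → best response Idle.
Plant 3 against (High, Medium): payoffs 13, 15 → best response Low.
Mutual best responses: (Medium, Low, Idle); (High, Idle, Idle).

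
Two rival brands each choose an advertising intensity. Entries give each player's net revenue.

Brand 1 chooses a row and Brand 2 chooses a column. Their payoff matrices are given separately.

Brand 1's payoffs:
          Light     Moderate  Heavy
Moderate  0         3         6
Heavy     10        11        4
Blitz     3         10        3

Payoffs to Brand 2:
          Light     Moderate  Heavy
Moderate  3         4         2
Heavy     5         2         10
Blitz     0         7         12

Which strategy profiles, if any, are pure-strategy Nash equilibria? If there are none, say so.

There is no pure-strategy Nash equilibrium.

Brand 1 against Light: payoffs 0, 10, 3 → best response Heavy.
Brand 1 against Moderate: payoffs 3, 11, 10 → best response Heavy.
Brand 1 against Heavy: payoffs 6, 4, 3 → best response Moderate.
Brand 2 against Moderate: payoffs 3, 4, 2 → best response Moderate.
Brand 2 against Heavy: payoffs 5, 2, 10 → best response Heavy.
Brand 2 against Blitz: payoffs 0, 7, 12 → best response Heavy.
No profile is a mutual best response for all players.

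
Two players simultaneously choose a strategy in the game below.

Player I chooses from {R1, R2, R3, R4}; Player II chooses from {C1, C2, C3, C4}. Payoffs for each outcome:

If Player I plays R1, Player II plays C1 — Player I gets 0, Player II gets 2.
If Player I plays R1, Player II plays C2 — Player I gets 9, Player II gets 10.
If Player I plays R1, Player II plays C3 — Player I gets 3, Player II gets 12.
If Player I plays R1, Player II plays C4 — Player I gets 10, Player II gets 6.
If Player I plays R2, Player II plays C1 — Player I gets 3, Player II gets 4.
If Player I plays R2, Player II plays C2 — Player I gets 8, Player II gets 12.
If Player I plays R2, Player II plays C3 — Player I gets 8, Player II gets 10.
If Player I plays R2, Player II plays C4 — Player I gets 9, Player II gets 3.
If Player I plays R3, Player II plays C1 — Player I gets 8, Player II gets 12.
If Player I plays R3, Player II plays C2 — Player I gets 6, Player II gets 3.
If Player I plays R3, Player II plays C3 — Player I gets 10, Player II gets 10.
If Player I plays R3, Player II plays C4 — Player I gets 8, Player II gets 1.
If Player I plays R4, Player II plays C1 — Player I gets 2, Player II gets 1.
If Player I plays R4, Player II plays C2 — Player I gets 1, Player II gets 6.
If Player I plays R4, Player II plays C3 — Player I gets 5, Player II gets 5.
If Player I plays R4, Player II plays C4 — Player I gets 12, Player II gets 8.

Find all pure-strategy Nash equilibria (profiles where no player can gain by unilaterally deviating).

Player I against C1: payoffs 0, 3, 8, 2 → best response R3.
Player I against C2: payoffs 9, 8, 6, 1 → best response R1.
Player I against C3: payoffs 3, 8, 10, 5 → best response R3.
Player I against C4: payoffs 10, 9, 8, 12 → best response R4.
Player II against R1: payoffs 2, 10, 12, 6 → best response C3.
Player II against R2: payoffs 4, 12, 10, 3 → best response C2.
Player II against R3: payoffs 12, 3, 10, 1 → best response C1.
Player II against R4: payoffs 1, 6, 5, 8 → best response C4.
Mutual best responses: (R3, C1); (R4, C4).

Pure-strategy Nash equilibria: (R3, C1), (R4, C4)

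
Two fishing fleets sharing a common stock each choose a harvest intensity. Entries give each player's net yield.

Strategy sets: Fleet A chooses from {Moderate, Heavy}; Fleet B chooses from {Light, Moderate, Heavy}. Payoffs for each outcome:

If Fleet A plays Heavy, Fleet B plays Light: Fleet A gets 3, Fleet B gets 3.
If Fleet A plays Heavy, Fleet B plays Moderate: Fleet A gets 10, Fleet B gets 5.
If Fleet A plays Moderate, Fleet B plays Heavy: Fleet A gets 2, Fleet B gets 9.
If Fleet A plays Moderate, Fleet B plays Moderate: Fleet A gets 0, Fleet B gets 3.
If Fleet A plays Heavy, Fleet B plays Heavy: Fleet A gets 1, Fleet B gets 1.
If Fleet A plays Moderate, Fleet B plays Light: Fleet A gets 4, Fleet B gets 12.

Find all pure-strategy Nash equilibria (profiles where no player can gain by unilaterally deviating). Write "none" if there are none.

Pure-strategy Nash equilibria: (Moderate, Light), (Heavy, Moderate)

For each player, find the best response to each opponent profile; mutual best responses are the pure NE.
Fleet A against Light: payoffs 4, 3 → best response Moderate.
Fleet A against Moderate: payoffs 0, 10 → best response Heavy.
Fleet A against Heavy: payoffs 2, 1 → best response Moderate.
Fleet B against Moderate: payoffs 12, 3, 9 → best response Light.
Fleet B against Heavy: payoffs 3, 5, 1 → best response Moderate.
Mutual best responses: (Moderate, Light); (Heavy, Moderate).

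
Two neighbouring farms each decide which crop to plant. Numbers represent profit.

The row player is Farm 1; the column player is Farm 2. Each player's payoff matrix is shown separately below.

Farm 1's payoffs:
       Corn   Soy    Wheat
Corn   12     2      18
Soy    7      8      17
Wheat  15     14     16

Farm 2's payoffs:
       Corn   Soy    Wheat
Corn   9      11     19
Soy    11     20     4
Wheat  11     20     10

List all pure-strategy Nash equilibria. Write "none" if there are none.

Farm 1 against Corn: payoffs 12, 7, 15 → best response Wheat.
Farm 1 against Soy: payoffs 2, 8, 14 → best response Wheat.
Farm 1 against Wheat: payoffs 18, 17, 16 → best response Corn.
Farm 2 against Corn: payoffs 9, 11, 19 → best response Wheat.
Farm 2 against Soy: payoffs 11, 20, 4 → best response Soy.
Farm 2 against Wheat: payoffs 11, 20, 10 → best response Soy.
Mutual best responses: (Corn, Wheat); (Wheat, Soy).

Pure-strategy Nash equilibria: (Corn, Wheat) and (Wheat, Soy)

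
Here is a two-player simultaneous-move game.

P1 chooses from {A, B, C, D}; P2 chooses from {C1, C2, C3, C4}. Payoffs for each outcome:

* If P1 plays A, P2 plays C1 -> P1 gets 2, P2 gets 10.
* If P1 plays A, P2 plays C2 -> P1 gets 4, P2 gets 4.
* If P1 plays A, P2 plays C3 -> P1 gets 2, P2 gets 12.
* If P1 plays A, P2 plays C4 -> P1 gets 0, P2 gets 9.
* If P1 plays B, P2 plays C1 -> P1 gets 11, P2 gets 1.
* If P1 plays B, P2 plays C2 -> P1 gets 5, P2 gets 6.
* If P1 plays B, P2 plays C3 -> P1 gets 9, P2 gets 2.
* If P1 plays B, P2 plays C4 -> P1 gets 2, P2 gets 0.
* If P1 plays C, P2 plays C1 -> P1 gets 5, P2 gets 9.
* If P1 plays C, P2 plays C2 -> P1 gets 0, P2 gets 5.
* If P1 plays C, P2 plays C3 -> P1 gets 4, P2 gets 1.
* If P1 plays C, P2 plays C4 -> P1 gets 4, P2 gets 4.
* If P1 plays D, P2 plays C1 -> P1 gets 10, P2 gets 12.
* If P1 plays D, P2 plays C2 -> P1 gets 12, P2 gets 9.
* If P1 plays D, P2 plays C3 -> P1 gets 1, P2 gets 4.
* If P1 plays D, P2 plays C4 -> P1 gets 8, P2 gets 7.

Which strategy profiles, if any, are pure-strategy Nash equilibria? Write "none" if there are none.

There is no pure-strategy Nash equilibrium.

Check each profile: it is a Nash equilibrium iff no player can strictly gain by switching unilaterally.
(A, C1): P1 can switch to B (2 → 11). Not NE.
(A, C2): P1 can switch to B (4 → 5). Not NE.
(A, C3): P1 can switch to B (2 → 9). Not NE.
(A, C4): P1 can switch to B (0 → 2). Not NE.
(B, C1): P2 can switch to C2 (1 → 6). Not NE.
(B, C2): P1 can switch to D (5 → 12). Not NE.
(B, C3): P2 can switch to C2 (2 → 6). Not NE.
(B, C4): P1 can switch to C (2 → 4). Not NE.
(C, C1): P1 can switch to B (5 → 11). Not NE.
(C, C2): P1 can switch to A (0 → 4). Not NE.
(C, C3): P1 can switch to B (4 → 9). Not NE.
(C, C4): P1 can switch to D (4 → 8). Not NE.
(The remaining 4 profiles each have a profitable deviation by the same check.)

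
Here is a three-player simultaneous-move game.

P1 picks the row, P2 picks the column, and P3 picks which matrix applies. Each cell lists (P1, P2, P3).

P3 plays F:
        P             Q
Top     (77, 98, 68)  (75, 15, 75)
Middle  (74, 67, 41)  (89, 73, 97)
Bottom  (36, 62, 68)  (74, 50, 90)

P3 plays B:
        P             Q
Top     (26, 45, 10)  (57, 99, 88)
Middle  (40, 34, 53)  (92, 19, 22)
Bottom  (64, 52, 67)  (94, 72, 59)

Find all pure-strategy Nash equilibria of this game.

Mark each player's best response to every combination of opponents' strategies; a profile where every player is best-responding is a pure Nash equilibrium.
P1 against (P, F): payoffs 77, 74, 36 → best response Top.
P1 against (P, B): payoffs 26, 40, 64 → best response Bottom.
P1 against (Q, F): payoffs 75, 89, 74 → best response Middle.
P1 against (Q, B): payoffs 57, 92, 94 → best response Bottom.
P2 against (Top, F): payoffs 98, 15 → best response P.
P2 against (Top, B): payoffs 45, 99 → best response Q.
P2 against (Middle, F): payoffs 67, 73 → best response Q.
P2 against (Middle, B): payoffs 34, 19 → best response P.
P2 against (Bottom, F): payoffs 62, 50 → best response P.
P2 against (Bottom, B): payoffs 52, 72 → best response Q.
P3 against (Top, P): payoffs 68, 10 → best response F.
P3 against (Top, Q): payoffs 75, 88 → best response B.
P3 against (Middle, P): payoffs 41, 53 → best response B.
P3 against (Middle, Q): payoffs 97, 22 → best response F.
P3 against (Bottom, P): payoffs 68, 67 → best response F.
P3 against (Bottom, Q): payoffs 90, 59 → best response F.
Mutual best responses: (Top, P, F); (Middle, Q, F).

The pure Nash equilibria are (Top, P, F), (Middle, Q, F).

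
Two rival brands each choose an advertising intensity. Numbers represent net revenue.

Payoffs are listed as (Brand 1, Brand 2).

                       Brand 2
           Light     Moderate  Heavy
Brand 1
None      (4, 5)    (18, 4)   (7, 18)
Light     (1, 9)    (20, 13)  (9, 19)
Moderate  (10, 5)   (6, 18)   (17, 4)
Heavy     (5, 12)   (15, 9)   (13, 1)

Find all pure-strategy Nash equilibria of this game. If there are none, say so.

This game has no pure Nash equilibrium.

(None, Light): Brand 1 can switch to Moderate (4 → 10). Not NE.
(None, Moderate): Brand 1 can switch to Light (18 → 20). Not NE.
(None, Heavy): Brand 1 can switch to Light (7 → 9). Not NE.
(Light, Light): Brand 1 can switch to None (1 → 4). Not NE.
(Light, Moderate): Brand 2 can switch to Heavy (13 → 19). Not NE.
(Light, Heavy): Brand 1 can switch to Moderate (9 → 17). Not NE.
(Moderate, Light): Brand 2 can switch to Moderate (5 → 18). Not NE.
(Moderate, Moderate): Brand 1 can switch to None (6 → 18). Not NE.
(Moderate, Heavy): Brand 2 can switch to Light (4 → 5). Not NE.
(Heavy, Light): Brand 1 can switch to Moderate (5 → 10). Not NE.
(The remaining 2 profiles each have a profitable deviation by the same check.)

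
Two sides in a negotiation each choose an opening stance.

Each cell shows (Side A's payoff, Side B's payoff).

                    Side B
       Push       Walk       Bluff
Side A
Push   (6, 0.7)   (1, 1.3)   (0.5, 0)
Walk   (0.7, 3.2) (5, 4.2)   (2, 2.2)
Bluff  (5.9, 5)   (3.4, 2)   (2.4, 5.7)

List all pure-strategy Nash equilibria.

Check each profile: it is a Nash equilibrium iff no player can strictly gain by switching unilaterally.
(Push, Push): Side B can switch to Walk (0.7 → 1.3). Not NE.
(Push, Walk): Side A can switch to Walk (1 → 5). Not NE.
(Push, Bluff): Side A can switch to Walk (0.5 → 2). Not NE.
(Walk, Push): Side A can switch to Push (0.7 → 6). Not NE.
(Walk, Walk): Side A gets 5, best alternative 3.4; Side B gets 4.2, best alternative 3.2. No profitable deviation — NE.
(Walk, Bluff): Side A can switch to Bluff (2 → 2.4). Not NE.
(Bluff, Push): Side A can switch to Push (5.9 → 6). Not NE.
(Bluff, Walk): Side A can switch to Walk (3.4 → 5). Not NE.
(Bluff, Bluff): Side A gets 2.4, best alternative 2; Side B gets 5.7, best alternative 5. No profitable deviation — NE.

Pure-strategy Nash equilibria: (Walk, Walk) and (Bluff, Bluff)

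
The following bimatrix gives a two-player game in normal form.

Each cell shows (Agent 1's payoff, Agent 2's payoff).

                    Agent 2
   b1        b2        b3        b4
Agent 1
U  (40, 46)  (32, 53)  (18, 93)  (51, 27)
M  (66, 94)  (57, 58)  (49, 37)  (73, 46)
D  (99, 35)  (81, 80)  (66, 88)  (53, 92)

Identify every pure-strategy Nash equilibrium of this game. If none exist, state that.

none

Agent 1 against b1: payoffs 40, 66, 99 → best response D.
Agent 1 against b2: payoffs 32, 57, 81 → best response D.
Agent 1 against b3: payoffs 18, 49, 66 → best response D.
Agent 1 against b4: payoffs 51, 73, 53 → best response M.
Agent 2 against U: payoffs 46, 53, 93, 27 → best response b3.
Agent 2 against M: payoffs 94, 58, 37, 46 → best response b1.
Agent 2 against D: payoffs 35, 80, 88, 92 → best response b4.
No profile is a mutual best response for all players.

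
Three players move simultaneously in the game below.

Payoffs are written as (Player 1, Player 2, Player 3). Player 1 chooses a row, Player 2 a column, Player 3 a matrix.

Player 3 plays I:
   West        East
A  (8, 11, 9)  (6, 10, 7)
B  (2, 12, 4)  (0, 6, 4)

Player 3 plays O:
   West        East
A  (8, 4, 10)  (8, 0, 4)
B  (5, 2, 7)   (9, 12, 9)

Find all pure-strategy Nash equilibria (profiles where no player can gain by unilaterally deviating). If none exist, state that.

For each player, find the best response to each opponent profile; mutual best responses are the pure NE.
Player 1 against (West, I): payoffs 8, 2 → best response A.
Player 1 against (West, O): payoffs 8, 5 → best response A.
Player 1 against (East, I): payoffs 6, 0 → best response A.
Player 1 against (East, O): payoffs 8, 9 → best response B.
Player 2 against (A, I): payoffs 11, 10 → best response West.
Player 2 against (A, O): payoffs 4, 0 → best response West.
Player 2 against (B, I): payoffs 12, 6 → best response West.
Player 2 against (B, O): payoffs 2, 12 → best response East.
Player 3 against (A, West): payoffs 9, 10 → best response O.
Player 3 against (A, East): payoffs 7, 4 → best response I.
Player 3 against (B, West): payoffs 4, 7 → best response O.
Player 3 against (B, East): payoffs 4, 9 → best response O.
Mutual best responses: (A, West, O); (B, East, O).

(A, West, O) and (B, East, O)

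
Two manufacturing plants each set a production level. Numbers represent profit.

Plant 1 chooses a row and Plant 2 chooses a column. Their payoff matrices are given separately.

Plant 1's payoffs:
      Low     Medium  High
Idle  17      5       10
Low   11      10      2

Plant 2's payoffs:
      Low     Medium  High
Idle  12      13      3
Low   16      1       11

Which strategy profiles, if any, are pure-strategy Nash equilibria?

(Idle, Low): Plant 2 can switch to Medium (12 → 13). Not NE.
(Idle, Medium): Plant 1 can switch to Low (5 → 10). Not NE.
(Idle, High): Plant 2 can switch to Low (3 → 12). Not NE.
(Low, Low): Plant 1 can switch to Idle (11 → 17). Not NE.
(Low, Medium): Plant 2 can switch to Low (1 → 16). Not NE.
(Low, High): Plant 1 can switch to Idle (2 → 10). Not NE.

There is no pure-strategy Nash equilibrium.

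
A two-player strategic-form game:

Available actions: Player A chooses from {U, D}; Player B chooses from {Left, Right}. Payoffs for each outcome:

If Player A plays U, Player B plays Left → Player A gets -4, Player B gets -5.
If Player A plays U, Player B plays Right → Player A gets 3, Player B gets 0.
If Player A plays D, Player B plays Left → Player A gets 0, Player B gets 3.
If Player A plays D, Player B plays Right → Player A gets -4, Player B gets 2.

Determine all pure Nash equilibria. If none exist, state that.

(U, Right), (D, Left)

Player A against Left: payoffs -4, 0 → best response D.
Player A against Right: payoffs 3, -4 → best response U.
Player B against U: payoffs -5, 0 → best response Right.
Player B against D: payoffs 3, 2 → best response Left.
Mutual best responses: (U, Right); (D, Left).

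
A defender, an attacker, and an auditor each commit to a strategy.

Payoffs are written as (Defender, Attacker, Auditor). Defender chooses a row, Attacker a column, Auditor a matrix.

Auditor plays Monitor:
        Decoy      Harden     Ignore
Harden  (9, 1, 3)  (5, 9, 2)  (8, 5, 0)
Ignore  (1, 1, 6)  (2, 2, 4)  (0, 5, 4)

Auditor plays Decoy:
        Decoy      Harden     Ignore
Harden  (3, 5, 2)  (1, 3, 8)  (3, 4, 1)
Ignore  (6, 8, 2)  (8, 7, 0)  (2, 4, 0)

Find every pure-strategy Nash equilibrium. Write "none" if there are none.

(Harden, Decoy, Monitor): Attacker can switch to Harden (1 → 9). Not NE.
(Harden, Decoy, Decoy): Defender can switch to Ignore (3 → 6). Not NE.
(Harden, Harden, Monitor): Auditor can switch to Decoy (2 → 8). Not NE.
(Harden, Harden, Decoy): Defender can switch to Ignore (1 → 8). Not NE.
(Harden, Ignore, Monitor): Attacker can switch to Harden (5 → 9). Not NE.
(Harden, Ignore, Decoy): Attacker can switch to Decoy (4 → 5). Not NE.
(The remaining 6 profiles each have a profitable deviation by the same check.)

No pure-strategy Nash equilibrium.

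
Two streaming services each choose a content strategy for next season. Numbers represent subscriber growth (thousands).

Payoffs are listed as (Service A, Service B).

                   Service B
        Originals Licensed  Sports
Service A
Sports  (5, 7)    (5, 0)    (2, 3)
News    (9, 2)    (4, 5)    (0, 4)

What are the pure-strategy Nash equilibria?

Service A against Originals: payoffs 5, 9 → best response News.
Service A against Licensed: payoffs 5, 4 → best response Sports.
Service A against Sports: payoffs 2, 0 → best response Sports.
Service B against Sports: payoffs 7, 0, 3 → best response Originals.
Service B against News: payoffs 2, 5, 4 → best response Licensed.
No profile is a mutual best response for all players.

none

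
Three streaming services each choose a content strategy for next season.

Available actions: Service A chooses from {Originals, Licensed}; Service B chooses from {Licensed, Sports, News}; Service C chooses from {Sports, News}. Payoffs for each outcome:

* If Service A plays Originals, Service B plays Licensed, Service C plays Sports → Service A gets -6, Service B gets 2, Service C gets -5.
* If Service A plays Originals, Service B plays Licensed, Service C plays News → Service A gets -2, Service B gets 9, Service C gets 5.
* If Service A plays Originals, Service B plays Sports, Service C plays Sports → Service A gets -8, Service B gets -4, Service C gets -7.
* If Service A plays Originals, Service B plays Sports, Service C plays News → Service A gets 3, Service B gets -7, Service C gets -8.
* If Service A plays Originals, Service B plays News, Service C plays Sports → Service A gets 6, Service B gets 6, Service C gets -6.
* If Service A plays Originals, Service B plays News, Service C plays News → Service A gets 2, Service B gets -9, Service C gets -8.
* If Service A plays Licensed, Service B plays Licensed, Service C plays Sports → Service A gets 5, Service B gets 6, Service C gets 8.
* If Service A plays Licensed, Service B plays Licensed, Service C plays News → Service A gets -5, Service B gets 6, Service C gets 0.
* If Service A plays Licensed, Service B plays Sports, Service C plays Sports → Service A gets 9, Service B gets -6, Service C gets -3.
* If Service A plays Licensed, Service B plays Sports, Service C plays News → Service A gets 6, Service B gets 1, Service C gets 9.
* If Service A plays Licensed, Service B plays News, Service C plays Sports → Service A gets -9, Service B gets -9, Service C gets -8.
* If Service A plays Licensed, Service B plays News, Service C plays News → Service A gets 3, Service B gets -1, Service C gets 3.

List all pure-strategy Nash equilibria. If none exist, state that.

Pure-strategy Nash equilibria: (Originals, Licensed, News), (Originals, News, Sports), (Licensed, Licensed, Sports)

(Originals, Licensed, Sports): Service A can switch to Licensed (-6 → 5). Not NE.
(Originals, Licensed, News): Service A gets -2, best alternative -5; Service B gets 9, best alternative -7; Service C gets 5, best alternative -5. No profitable deviation — NE.
(Originals, Sports, Sports): Service A can switch to Licensed (-8 → 9). Not NE.
(Originals, Sports, News): Service A can switch to Licensed (3 → 6). Not NE.
(Originals, News, Sports): Service A gets 6, best alternative -9; Service B gets 6, best alternative 2; Service C gets -6, best alternative -8. No profitable deviation — NE.
(Originals, News, News): Service A can switch to Licensed (2 → 3). Not NE.
(Licensed, Licensed, Sports): Service A gets 5, best alternative -6; Service B gets 6, best alternative -6; Service C gets 8, best alternative 0. No profitable deviation — NE.
(Licensed, Licensed, News): Service A can switch to Originals (-5 → -2). Not NE.
(Licensed, Sports, Sports): Service B can switch to Licensed (-6 → 6). Not NE.
(Licensed, Sports, News): Service B can switch to Licensed (1 → 6). Not NE.
(Licensed, News, Sports): Service A can switch to Originals (-9 → 6). Not NE.
(Licensed, News, News): Service B can switch to Licensed (-1 → 6). Not NE.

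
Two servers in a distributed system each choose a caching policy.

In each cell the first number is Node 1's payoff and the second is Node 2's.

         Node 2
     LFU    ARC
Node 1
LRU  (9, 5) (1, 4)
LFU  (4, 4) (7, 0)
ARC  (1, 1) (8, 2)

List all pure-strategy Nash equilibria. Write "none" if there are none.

(LRU, LFU): Node 1 gets 9, best alternative 4; Node 2 gets 5, best alternative 4. No profitable deviation — NE.
(LRU, ARC): Node 1 can switch to LFU (1 → 7). Not NE.
(LFU, LFU): Node 1 can switch to LRU (4 → 9). Not NE.
(LFU, ARC): Node 1 can switch to ARC (7 → 8). Not NE.
(ARC, LFU): Node 1 can switch to LRU (1 → 9). Not NE.
(ARC, ARC): Node 1 gets 8, best alternative 7; Node 2 gets 2, best alternative 1. No profitable deviation — NE.

The pure Nash equilibria are (LRU, LFU), (ARC, ARC).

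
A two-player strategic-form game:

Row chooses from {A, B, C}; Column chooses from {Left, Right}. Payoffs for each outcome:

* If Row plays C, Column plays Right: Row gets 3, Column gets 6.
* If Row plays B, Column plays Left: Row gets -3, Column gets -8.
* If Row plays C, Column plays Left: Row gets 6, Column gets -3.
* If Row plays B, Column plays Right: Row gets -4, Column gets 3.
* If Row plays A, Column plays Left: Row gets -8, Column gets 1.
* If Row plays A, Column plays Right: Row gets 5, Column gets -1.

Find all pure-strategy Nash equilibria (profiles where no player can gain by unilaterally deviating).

(A, Left): Row can switch to B (-8 → -3). Not NE.
(A, Right): Column can switch to Left (-1 → 1). Not NE.
(B, Left): Row can switch to C (-3 → 6). Not NE.
(B, Right): Row can switch to A (-4 → 5). Not NE.
(C, Left): Column can switch to Right (-3 → 6). Not NE.
(C, Right): Row can switch to A (3 → 5). Not NE.

This game has no pure Nash equilibrium.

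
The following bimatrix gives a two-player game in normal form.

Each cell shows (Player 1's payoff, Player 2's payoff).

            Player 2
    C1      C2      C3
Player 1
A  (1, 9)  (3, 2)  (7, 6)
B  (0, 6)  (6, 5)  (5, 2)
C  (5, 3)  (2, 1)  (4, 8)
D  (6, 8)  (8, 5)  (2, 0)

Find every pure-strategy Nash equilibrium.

Check each profile: it is a Nash equilibrium iff no player can strictly gain by switching unilaterally.
(A, C1): Player 1 can switch to C (1 → 5). Not NE.
(A, C2): Player 1 can switch to B (3 → 6). Not NE.
(A, C3): Player 2 can switch to C1 (6 → 9). Not NE.
(B, C1): Player 1 can switch to A (0 → 1). Not NE.
(B, C2): Player 1 can switch to D (6 → 8). Not NE.
(B, C3): Player 1 can switch to A (5 → 7). Not NE.
(C, C1): Player 1 can switch to D (5 → 6). Not NE.
(C, C2): Player 1 can switch to A (2 → 3). Not NE.
(C, C3): Player 1 can switch to A (4 → 7). Not NE.
(D, C1): Player 1 gets 6, best alternative 5; Player 2 gets 8, best alternative 5. No profitable deviation — NE.
(D, C2): Player 2 can switch to C1 (5 → 8). Not NE.
(The remaining 1 profile has a profitable deviation by the same check.)

(D, C1)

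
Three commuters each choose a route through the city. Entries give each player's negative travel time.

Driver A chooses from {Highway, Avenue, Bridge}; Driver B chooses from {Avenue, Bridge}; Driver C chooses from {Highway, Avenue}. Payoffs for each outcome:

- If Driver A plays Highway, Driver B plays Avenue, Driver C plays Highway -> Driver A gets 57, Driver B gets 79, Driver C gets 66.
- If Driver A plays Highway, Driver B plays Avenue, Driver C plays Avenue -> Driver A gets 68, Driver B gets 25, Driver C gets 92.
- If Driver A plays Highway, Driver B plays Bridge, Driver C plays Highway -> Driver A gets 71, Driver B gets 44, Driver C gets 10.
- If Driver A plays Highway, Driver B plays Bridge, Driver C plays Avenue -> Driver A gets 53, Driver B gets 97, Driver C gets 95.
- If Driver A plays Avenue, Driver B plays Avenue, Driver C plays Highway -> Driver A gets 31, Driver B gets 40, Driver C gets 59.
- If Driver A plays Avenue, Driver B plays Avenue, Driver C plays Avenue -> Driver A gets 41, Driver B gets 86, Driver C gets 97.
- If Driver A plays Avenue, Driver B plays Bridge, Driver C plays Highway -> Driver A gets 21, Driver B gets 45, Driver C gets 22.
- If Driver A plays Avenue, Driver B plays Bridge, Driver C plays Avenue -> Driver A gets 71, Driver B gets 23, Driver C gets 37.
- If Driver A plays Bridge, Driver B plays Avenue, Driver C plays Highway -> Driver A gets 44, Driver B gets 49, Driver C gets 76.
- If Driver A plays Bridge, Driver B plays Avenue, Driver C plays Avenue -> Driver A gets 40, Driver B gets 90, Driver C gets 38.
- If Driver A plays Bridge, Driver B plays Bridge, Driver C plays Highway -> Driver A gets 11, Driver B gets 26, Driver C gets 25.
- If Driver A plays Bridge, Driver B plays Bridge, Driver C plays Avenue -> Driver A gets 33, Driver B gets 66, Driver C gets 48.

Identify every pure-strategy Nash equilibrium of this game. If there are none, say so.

none

For each strategy profile, look for a profitable unilateral deviation.
(Highway, Avenue, Highway): Driver C can switch to Avenue (66 → 92). Not NE.
(Highway, Avenue, Avenue): Driver B can switch to Bridge (25 → 97). Not NE.
(Highway, Bridge, Highway): Driver B can switch to Avenue (44 → 79). Not NE.
(Highway, Bridge, Avenue): Driver A can switch to Avenue (53 → 71). Not NE.
(Avenue, Avenue, Highway): Driver A can switch to Highway (31 → 57). Not NE.
(Avenue, Avenue, Avenue): Driver A can switch to Highway (41 → 68). Not NE.
(The remaining 6 profiles each have a profitable deviation by the same check.)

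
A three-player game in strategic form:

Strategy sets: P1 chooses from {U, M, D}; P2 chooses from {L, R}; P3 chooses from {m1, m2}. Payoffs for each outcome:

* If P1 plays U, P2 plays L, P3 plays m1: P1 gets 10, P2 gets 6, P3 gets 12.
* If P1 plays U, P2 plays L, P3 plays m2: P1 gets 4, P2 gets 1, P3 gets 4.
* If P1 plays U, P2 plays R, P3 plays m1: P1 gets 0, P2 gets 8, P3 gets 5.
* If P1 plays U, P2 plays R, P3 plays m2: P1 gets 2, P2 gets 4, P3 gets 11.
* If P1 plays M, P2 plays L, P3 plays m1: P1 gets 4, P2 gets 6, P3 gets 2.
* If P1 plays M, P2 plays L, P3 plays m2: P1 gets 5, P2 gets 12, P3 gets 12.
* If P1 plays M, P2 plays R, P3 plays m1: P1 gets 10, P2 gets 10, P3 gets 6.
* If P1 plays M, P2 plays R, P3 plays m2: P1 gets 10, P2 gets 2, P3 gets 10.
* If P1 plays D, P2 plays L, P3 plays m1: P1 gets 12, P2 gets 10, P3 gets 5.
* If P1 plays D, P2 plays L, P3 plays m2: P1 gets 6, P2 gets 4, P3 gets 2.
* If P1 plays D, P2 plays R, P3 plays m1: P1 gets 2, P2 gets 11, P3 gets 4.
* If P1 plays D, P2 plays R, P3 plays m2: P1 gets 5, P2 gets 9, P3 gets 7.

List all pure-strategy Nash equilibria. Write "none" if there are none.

(U, L, m1): P1 can switch to D (10 → 12). Not NE.
(U, L, m2): P1 can switch to M (4 → 5). Not NE.
(U, R, m1): P1 can switch to M (0 → 10). Not NE.
(U, R, m2): P1 can switch to M (2 → 10). Not NE.
(M, L, m1): P1 can switch to U (4 → 10). Not NE.
(M, L, m2): P1 can switch to D (5 → 6). Not NE.
(M, R, m1): P3 can switch to m2 (6 → 10). Not NE.
(M, R, m2): P2 can switch to L (2 → 12). Not NE.
(D, L, m1): P2 can switch to R (10 → 11). Not NE.
(D, L, m2): P2 can switch to R (4 → 9). Not NE.
(D, R, m1): P1 can switch to M (2 → 10). Not NE.
(D, R, m2): P1 can switch to M (5 → 10). Not NE.

none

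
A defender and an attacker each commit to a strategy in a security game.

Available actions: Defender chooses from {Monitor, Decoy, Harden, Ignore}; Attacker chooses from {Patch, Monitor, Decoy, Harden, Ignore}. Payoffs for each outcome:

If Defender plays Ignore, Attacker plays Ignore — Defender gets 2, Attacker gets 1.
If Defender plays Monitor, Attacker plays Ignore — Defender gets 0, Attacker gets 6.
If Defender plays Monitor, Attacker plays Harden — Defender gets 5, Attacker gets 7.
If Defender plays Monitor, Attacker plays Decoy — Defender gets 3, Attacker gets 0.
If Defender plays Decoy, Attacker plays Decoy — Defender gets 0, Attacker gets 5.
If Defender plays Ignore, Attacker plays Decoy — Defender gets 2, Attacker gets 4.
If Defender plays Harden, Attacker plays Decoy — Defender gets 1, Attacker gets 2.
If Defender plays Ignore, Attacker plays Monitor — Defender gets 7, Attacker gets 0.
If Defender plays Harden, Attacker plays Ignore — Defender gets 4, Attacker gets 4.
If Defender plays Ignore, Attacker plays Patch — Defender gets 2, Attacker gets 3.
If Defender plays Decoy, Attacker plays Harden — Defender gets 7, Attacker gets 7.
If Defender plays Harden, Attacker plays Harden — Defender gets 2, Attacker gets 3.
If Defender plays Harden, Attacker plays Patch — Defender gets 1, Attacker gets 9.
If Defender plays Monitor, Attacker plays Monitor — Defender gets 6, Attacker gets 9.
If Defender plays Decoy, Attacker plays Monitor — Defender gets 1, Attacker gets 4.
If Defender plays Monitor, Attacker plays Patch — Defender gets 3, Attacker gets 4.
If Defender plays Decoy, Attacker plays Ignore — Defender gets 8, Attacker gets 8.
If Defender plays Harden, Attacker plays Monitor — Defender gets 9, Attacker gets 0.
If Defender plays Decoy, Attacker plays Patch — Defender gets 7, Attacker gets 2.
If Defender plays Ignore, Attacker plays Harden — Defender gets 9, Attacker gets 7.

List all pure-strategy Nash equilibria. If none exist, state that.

(Decoy, Ignore); (Ignore, Harden)

Defender against Patch: payoffs 3, 7, 1, 2 → best response Decoy.
Defender against Monitor: payoffs 6, 1, 9, 7 → best response Harden.
Defender against Decoy: payoffs 3, 0, 1, 2 → best response Monitor.
Defender against Harden: payoffs 5, 7, 2, 9 → best response Ignore.
Defender against Ignore: payoffs 0, 8, 4, 2 → best response Decoy.
Attacker against Monitor: payoffs 4, 9, 0, 7, 6 → best response Monitor.
Attacker against Decoy: payoffs 2, 4, 5, 7, 8 → best response Ignore.
Attacker against Harden: payoffs 9, 0, 2, 3, 4 → best response Patch.
Attacker against Ignore: payoffs 3, 0, 4, 7, 1 → best response Harden.
Mutual best responses: (Decoy, Ignore); (Ignore, Harden).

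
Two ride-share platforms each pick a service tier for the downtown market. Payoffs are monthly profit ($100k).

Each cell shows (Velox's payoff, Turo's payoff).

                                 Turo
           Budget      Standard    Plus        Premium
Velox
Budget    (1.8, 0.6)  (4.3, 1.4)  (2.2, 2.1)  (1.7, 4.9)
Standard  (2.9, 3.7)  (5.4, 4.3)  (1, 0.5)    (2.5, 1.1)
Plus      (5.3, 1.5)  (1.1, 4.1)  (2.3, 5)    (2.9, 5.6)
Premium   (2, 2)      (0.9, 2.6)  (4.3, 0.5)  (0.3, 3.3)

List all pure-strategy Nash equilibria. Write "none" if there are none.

Velox against Budget: payoffs 1.8, 2.9, 5.3, 2 → best response Plus.
Velox against Standard: payoffs 4.3, 5.4, 1.1, 0.9 → best response Standard.
Velox against Plus: payoffs 2.2, 1, 2.3, 4.3 → best response Premium.
Velox against Premium: payoffs 1.7, 2.5, 2.9, 0.3 → best response Plus.
Turo against Budget: payoffs 0.6, 1.4, 2.1, 4.9 → best response Premium.
Turo against Standard: payoffs 3.7, 4.3, 0.5, 1.1 → best response Standard.
Turo against Plus: payoffs 1.5, 4.1, 5, 5.6 → best response Premium.
Turo against Premium: payoffs 2, 2.6, 0.5, 3.3 → best response Premium.
Mutual best responses: (Standard, Standard); (Plus, Premium).

Pure-strategy Nash equilibria: (Standard, Standard); (Plus, Premium)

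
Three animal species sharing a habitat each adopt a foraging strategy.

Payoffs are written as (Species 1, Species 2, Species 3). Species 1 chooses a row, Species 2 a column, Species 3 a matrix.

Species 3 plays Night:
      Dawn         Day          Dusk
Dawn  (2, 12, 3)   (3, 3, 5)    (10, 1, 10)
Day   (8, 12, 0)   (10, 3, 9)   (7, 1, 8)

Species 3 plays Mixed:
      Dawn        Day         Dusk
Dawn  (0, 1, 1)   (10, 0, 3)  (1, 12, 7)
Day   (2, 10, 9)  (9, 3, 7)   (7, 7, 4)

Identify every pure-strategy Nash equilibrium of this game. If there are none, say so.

Species 1 against (Dawn, Night): payoffs 2, 8 → best response Day.
Species 1 against (Dawn, Mixed): payoffs 0, 2 → best response Day.
Species 1 against (Day, Night): payoffs 3, 10 → best response Day.
Species 1 against (Day, Mixed): payoffs 10, 9 → best response Dawn.
Species 1 against (Dusk, Night): payoffs 10, 7 → best response Dawn.
Species 1 against (Dusk, Mixed): payoffs 1, 7 → best response Day.
Species 2 against (Dawn, Night): payoffs 12, 3, 1 → best response Dawn.
Species 2 against (Dawn, Mixed): payoffs 1, 0, 12 → best response Dusk.
Species 2 against (Day, Night): payoffs 12, 3, 1 → best response Dawn.
Species 2 against (Day, Mixed): payoffs 10, 3, 7 → best response Dawn.
Species 3 against (Dawn, Dawn): payoffs 3, 1 → best response Night.
Species 3 against (Dawn, Day): payoffs 5, 3 → best response Night.
Species 3 against (Dawn, Dusk): payoffs 10, 7 → best response Night.
Species 3 against (Day, Dawn): payoffs 0, 9 → best response Mixed.
Species 3 against (Day, Day): payoffs 9, 7 → best response Night.
Species 3 against (Day, Dusk): payoffs 8, 4 → best response Night.
Mutual best responses: (Day, Dawn, Mixed).

(Day, Dawn, Mixed)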